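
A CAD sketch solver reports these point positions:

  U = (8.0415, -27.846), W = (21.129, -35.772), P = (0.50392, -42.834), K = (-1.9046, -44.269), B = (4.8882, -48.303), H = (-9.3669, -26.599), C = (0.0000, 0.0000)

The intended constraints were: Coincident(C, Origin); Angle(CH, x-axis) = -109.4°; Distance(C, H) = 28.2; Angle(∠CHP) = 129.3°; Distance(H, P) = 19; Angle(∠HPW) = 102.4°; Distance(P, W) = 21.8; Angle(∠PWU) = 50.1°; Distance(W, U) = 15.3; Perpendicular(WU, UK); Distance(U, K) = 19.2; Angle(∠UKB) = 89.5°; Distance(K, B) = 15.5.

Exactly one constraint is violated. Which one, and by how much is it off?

Distance(K, B) = 15.5 — off by 7.60.

C = (0.00, 0.00) ✓; CH at -109.4° ✓; |CH| = 28.20 ✓; ∠CHP = 129.3° ✓; |HP| = 19.00 ✓; ∠HPW = 102.4° ✓; |PW| = 21.80 ✓; ∠PWU = 50.10° ✓; |WU| = 15.30 ✓; ∠(WU, UK) = 90.00° ✓; |UK| = 19.20 ✓; ∠UKB = 89.50° ✓; |KB| = 7.900 ✗.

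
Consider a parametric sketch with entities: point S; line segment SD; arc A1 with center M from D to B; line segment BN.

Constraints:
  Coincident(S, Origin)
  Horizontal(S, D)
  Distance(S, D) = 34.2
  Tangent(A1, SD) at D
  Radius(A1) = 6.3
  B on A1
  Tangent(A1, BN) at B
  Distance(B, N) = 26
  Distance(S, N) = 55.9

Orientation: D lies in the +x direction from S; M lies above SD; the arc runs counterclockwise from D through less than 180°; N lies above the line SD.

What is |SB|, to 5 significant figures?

40.510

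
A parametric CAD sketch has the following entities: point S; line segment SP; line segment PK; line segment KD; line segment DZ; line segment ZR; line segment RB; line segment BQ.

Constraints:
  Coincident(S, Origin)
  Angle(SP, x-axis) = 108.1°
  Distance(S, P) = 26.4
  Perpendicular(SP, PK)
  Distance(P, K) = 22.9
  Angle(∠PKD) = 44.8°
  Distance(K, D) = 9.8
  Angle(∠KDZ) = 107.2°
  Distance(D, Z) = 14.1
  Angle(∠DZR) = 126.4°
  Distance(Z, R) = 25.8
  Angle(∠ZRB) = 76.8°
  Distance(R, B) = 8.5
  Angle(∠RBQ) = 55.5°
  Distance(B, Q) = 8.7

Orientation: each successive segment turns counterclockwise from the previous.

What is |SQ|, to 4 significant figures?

44.28

S is at the origin; SP runs at 108.1° with length 26.4, so P = (-8.202, 25.09). SP is perpendicular to PK, so PK runs at -161.9°; with |PK| = 22.9, K = (-29.97, 17.98). ∠PKD = 44.8° gives KD at -26.70° from the x-axis; with |KD| = 9.8, D = (-21.21, 13.58). ∠KDZ = 107.2° gives DZ at 46.10° from the x-axis; with |DZ| = 14.1, Z = (-11.44, 23.74). ∠DZR = 126.4° gives ZR at 99.70° from the x-axis; with |ZR| = 25.8, R = (-15.78, 49.17). ∠ZRB = 76.8° gives RB at -157.1° from the x-axis; with |RB| = 8.5, B = (-23.61, 45.86). ∠RBQ = 55.5° gives BQ at -32.60° from the x-axis; with |BQ| = 8.7, Q = (-16.28, 41.17). Then |SQ| = |Q − S| = 44.28.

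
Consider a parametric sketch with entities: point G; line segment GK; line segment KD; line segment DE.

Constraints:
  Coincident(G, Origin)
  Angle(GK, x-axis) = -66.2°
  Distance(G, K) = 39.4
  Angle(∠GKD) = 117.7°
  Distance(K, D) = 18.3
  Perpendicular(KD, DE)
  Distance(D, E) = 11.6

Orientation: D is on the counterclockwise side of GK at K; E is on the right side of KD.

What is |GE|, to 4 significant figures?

59.17

G is at the origin; GK runs at -66.2° with length 39.4, so K = 39.4·(cos -66.2°, sin -66.2°) = (15.90, -36.05). ∠GKD = 117.7°, so KD runs at -66.2° + (180° − 117.7°) = -3.900° from the x-axis; with |KD| = 18.3, D = K + 18.3·(cos -3.900°, sin -3.900°) = (34.16, -37.29). The perpendicularity gives DE at right angles to KD; with |DE| = 11.6 on the right of KD, E = D + 11.6·(-0.06802, -0.9977) = (33.37, -48.87). Then |GE| = |E − G| = 59.17.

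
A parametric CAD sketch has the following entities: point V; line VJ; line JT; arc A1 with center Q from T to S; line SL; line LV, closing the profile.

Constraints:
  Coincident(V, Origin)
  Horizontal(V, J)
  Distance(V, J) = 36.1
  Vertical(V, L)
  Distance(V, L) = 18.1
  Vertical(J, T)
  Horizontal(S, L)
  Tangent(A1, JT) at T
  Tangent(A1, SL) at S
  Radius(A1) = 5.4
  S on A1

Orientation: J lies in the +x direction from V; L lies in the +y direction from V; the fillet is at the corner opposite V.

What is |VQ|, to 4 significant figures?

33.22

V is at the origin; V and J share the same y with |VJ| = 36.1 and J on the +x side, so J = (36.10, 0.000). V and L share the same x with |VL| = 18.1 and L on the +y side, so L = (0.000, 18.10). The virtual corner opposite V is at (36.10, 18.10). Tangency of A1 to JT means the radius QT is perpendicular to JT and tangency of A1 to SL means the radius QS is perpendicular to SL, with radius 5.4, so the center Q sits 5.4 in from both sides at Q = (30.70, 12.70). Then |VQ| = |Q − V| = 33.22.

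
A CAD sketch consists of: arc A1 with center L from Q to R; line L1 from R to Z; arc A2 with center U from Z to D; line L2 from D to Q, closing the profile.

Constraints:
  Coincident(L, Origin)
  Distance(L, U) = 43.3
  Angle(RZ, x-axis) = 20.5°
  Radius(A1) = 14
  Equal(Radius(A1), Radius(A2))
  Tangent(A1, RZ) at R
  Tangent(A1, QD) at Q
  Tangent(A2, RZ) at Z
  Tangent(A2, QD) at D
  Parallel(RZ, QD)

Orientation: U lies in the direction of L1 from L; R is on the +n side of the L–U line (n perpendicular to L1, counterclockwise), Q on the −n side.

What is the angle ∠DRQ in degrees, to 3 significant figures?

57.1°

The slot axis is L1's direction at 20.5°, so u = (cos 20.5°, sin 20.5°) = (0.937, 0.350) and n = (−sin 20.5°, cos 20.5°) = (-0.350, 0.937). L is at the origin and U lies 43.3 along u from L, so U = 43.3·u = (40.6, 15.2). Tangency of A1 to both parallel lines with radius 14.0 puts R and Q at L ± 14.0·n: R = (-4.90, 13.1), Q = (4.90, -13.1). Equal radii place Z and D the same way about U: Z = U + 14.0·n = (35.7, 28.3), D = U − 14.0·n = (45.5, 2.05). Then cos ∠DRQ = RD·RQ / (|RD||RQ|), giving 57.1°.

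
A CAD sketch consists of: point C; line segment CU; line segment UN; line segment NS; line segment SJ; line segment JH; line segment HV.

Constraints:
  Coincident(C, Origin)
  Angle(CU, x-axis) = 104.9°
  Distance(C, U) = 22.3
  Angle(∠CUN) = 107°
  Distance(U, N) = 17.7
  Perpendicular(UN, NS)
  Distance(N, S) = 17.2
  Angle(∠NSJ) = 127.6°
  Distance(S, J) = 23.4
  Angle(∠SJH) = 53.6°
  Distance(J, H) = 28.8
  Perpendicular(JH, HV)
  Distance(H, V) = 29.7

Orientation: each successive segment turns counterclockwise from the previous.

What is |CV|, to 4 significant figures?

39.75

C is at the origin; CU runs at 104.9° with length 22.3, so U = (-5.734, 21.55). ∠CUN = 107.0° gives UN at 177.9° from the x-axis; with |UN| = 17.7, N = (-23.42, 22.20). UN ⟂ NS, so NS runs at -92.10°; with |NS| = 17.2, S = (-24.05, 5.010). ∠NSJ = 127.6° gives SJ at -39.70° from the x-axis; with |SJ| = 23.4, J = (-6.048, -9.937). ∠SJH = 53.6° gives JH at 86.70° from the x-axis; with |JH| = 28.8, H = (-4.391, 18.82). JH is perpendicular to HV, so HV runs at 176.7°; with |HV| = 29.7, V = (-34.04, 20.53). Then |CV| = |V − C| = 39.75.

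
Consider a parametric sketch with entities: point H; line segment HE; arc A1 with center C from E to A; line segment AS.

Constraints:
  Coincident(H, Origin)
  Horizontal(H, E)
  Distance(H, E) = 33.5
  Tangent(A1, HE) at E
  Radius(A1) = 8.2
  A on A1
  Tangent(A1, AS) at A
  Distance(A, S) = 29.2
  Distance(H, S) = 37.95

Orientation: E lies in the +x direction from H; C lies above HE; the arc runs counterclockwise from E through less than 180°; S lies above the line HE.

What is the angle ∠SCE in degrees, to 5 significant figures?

147.59°

H is at the origin; HE is horizontal with |HE| = 33.5 and E on the +x side, so E = (33.500, 0.0000). The tangent condition forces CE to be normal to HE, so C = E + (0, 8.2) = (33.500, 8.2000). Since CA ⟂ AS (tangency), |CS| = √(8.2² + 29.2²) = 30.330 regardless of where A sits on A1. So S lies on both circle(H, 37.95) and circle(C, 30.330); the above-HE intersection is S = (17.245, 33.806). A is the foot of the tangent from S: A = (38.977, 14.303).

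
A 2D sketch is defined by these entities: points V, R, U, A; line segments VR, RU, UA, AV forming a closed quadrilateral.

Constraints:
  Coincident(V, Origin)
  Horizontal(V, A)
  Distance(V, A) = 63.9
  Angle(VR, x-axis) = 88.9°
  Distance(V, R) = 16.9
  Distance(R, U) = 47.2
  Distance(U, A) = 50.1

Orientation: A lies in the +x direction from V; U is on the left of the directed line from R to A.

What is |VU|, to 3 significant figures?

58.7

Checks: |RU| = 47.20 ✓; |UA| = 50.10 ✓.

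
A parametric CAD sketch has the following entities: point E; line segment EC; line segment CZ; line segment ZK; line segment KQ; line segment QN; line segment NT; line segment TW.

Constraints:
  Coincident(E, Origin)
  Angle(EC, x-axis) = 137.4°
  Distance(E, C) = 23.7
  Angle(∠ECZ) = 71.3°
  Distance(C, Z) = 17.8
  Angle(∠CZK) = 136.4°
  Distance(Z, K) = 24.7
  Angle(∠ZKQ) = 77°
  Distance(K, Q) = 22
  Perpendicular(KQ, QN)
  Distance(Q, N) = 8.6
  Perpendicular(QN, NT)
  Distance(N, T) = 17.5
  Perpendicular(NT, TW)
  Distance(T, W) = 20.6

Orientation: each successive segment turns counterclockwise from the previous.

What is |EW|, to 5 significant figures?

31.737

QN is perpendicular to NT, so NT runs at -147.30°; with |NT| = 17.5, T = (-17.190, -13.818). NT is perpendicular to TW, so TW runs at -57.300°; with |TW| = 20.6, W = (-6.0611, -31.153). Then |EW| = |W − E| = 31.737.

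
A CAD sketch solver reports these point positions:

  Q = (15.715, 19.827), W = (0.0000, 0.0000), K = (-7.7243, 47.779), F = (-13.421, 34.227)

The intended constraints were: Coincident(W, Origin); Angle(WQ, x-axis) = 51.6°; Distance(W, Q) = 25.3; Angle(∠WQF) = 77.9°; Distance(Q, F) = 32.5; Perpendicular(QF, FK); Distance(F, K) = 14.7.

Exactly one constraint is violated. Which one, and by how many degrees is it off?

Perpendicular(QF, FK) — off by 3.50°.

W = (0.00, 0.00) ✓; WQ at 51.60° ✓; |WQ| = 25.30 ✓; ∠WQF = 77.90° ✓; |QF| = 32.50 ✓; ∠(QF, FK) = 86.50° ✗; |FK| = 14.70 ✓.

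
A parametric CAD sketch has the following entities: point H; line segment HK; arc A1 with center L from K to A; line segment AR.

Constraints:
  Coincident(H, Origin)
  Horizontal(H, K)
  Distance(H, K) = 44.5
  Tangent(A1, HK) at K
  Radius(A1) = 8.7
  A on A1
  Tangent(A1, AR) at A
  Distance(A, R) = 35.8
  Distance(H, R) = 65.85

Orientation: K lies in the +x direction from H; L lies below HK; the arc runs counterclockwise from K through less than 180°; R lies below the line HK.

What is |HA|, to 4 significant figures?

38.03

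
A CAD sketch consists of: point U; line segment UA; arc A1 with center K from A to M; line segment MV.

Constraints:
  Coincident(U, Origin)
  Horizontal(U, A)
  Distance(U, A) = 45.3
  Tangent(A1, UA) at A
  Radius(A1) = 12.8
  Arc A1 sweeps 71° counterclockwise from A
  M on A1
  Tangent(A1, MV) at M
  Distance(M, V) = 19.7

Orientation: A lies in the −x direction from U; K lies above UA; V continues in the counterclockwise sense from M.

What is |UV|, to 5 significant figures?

38.216

U is at the origin; UA is horizontal with |UA| = 45.3 and A on the −x side, so A = (-45.300, 0.0000). Tangency of A1 to UA means the radius KA is perpendicular to UA, so K = A + (0, 12.8) = (-45.300, 12.800). On A1, A sits at bearing -90° from K; a 71° counterclockwise sweep puts M at bearing -19°, so M = K + 12.8·(cos -19°, sin -19°) = (-33.197, 8.6327). Tangency of A1 to MV means the radius KM is perpendicular to MV, so MV runs along (−sin -19°, cos -19°); with |MV| = 19.7, V = (-26.784, 27.259). Then |UV| = |V − U| = 38.216.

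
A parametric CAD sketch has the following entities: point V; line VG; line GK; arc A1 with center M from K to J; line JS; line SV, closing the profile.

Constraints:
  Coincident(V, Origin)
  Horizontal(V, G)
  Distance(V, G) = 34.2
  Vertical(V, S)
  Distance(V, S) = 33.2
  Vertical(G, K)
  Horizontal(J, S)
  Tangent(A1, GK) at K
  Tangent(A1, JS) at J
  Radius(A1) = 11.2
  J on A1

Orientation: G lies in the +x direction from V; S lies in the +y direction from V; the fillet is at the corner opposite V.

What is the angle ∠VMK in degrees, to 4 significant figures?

136.3°

V is at the origin; VG is horizontal with |VG| = 34.2 and G on the +x side, so G = (34.20, 0.000). V and S share the same x with |VS| = 33.2 and S on the +y side, so S = (0.000, 33.20). The virtual corner opposite V is at (34.20, 33.20). The tangent condition forces MK to be normal to GK and tangency of A1 to JS means the radius MJ is perpendicular to JS, with radius 11.2, so the center M sits 11.2 in from both sides at M = (23.00, 22.00). That places the tangent points at K = (34.20, 22.00) on GK and J = (23.00, 33.20) on JS. Then cos ∠VMK = MV·MK / (|MV||MK|), giving 136.3°.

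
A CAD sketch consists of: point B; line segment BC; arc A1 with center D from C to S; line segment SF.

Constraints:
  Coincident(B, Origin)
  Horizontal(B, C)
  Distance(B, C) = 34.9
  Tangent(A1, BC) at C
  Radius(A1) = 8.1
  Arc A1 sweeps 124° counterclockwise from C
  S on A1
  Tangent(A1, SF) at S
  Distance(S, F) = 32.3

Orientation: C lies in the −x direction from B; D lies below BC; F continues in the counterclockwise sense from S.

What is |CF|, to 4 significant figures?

41.01

B is at the origin; B and C share the same y with |BC| = 34.9 and C on the −x side, so C = (-34.90, 0.000). Since A1 is tangent to BC there, DC ⟂ BC, so D = C + (0, -8.1) = (-34.90, -8.100). On A1, C sits at bearing 90° from D; a 124° counterclockwise sweep puts S at bearing 214°, so S = D + 8.1·(cos 214°, sin 214°) = (-41.62, -12.63). Tangency of A1 to SF means the radius DS is perpendicular to SF, so SF runs along (−sin 214°, cos 214°); with |SF| = 32.3, F = (-23.55, -39.41). Then |CF| = |F − C| = 41.01.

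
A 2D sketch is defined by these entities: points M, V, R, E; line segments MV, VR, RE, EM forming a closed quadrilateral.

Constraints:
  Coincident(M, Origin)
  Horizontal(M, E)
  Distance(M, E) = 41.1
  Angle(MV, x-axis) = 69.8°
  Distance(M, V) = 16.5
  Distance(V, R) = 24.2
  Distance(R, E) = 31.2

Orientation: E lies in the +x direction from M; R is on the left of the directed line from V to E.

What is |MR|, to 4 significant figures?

38.38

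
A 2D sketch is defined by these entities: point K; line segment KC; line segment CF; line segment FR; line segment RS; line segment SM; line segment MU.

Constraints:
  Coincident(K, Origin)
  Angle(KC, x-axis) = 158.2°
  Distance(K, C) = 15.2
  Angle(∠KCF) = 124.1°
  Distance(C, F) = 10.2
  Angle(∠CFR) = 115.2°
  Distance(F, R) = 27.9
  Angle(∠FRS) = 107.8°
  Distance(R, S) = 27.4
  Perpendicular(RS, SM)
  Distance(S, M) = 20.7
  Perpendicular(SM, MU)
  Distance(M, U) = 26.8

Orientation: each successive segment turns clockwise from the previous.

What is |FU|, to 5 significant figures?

10.850

K is at the origin; KC runs at 158.2° with length 15.2, so C = (-14.113, 5.6448). ∠KCF = 124.1° gives CF at 102.30° from the x-axis; with |CF| = 10.2, F = (-16.286, 15.611). ∠CFR = 115.2° gives FR at 37.500° from the x-axis; with |FR| = 27.9, R = (5.8487, 32.595). ∠FRS = 107.8° gives RS at -34.700° from the x-axis; with |RS| = 27.4, S = (28.375, 16.997). RS is perpendicular to SM, so SM runs at -124.70°; with |SM| = 20.7, M = (16.591, -0.021541). SM is perpendicular to MU, so MU runs at 145.30°; with |MU| = 26.8, U = (-5.4421, 15.235). Then |FU| = |U − F| = 10.850.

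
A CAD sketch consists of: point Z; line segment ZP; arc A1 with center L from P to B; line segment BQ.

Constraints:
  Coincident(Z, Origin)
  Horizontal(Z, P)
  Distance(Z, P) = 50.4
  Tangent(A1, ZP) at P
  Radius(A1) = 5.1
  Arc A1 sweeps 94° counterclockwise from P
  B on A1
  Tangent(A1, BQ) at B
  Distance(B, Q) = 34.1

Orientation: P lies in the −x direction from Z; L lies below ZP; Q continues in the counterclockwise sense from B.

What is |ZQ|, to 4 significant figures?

66.17

Z is at the origin; ZP is horizontal with |ZP| = 50.4 and P on the −x side, so P = (-50.40, 0.000). A1 meets ZP tangentially, so LP is at right angles to ZP, so L = P + (0, -5.1) = (-50.40, -5.100). On A1, P sits at bearing 90° from L; a 94° counterclockwise sweep puts B at bearing 184°, so B = L + 5.1·(cos 184°, sin 184°) = (-55.49, -5.456). Since A1 is tangent to BQ there, LB ⟂ BQ, so BQ runs along (−sin 184°, cos 184°); with |BQ| = 34.1, Q = (-53.11, -39.47). Then |ZQ| = |Q − Z| = 66.17.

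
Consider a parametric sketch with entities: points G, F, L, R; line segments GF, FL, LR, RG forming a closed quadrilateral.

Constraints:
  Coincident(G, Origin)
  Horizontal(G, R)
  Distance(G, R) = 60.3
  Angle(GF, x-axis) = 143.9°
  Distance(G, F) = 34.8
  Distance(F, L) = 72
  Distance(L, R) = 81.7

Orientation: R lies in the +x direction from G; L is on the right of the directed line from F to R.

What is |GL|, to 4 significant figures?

48.32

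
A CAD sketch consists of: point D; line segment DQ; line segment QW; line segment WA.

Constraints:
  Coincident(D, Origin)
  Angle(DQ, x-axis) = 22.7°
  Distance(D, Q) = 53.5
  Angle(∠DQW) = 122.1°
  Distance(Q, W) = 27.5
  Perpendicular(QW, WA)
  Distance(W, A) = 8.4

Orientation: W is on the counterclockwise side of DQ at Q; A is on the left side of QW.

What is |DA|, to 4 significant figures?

67.02

D is at the origin; DQ runs at 22.7° with length 53.5, so Q = 53.5·(cos 22.7°, sin 22.7°) = (49.36, 20.65). ∠DQW = 122.1°, so QW runs at 22.7° + (180° − 122.1°) = 80.60° from the x-axis; with |QW| = 27.5, W = Q + 27.5·(cos 80.60°, sin 80.60°) = (53.85, 47.78). QW ⟂ WA; with |WA| = 8.4 on the left of QW, A = W + 8.4·(-0.9866, 0.1633) = (45.56, 49.15). Then |DA| = |A − D| = 67.02.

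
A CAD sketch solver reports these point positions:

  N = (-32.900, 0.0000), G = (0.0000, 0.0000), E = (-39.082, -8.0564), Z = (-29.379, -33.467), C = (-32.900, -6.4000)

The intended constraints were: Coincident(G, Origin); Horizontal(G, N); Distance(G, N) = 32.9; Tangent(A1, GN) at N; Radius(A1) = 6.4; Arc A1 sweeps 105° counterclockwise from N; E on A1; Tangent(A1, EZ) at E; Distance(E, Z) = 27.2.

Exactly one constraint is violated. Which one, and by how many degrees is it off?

Tangent(A1, EZ) at E — off by 5.90°.

G = (0.00, 0.00) ✓; G.y = 0.00, N.y = 0.00 ✓; |GN| = 32.90 ✓; ∠(CN, NG) = 90.00° ✓; |CN| = 6.400 ✓; bearing(C→E) − bearing(C→N) = 105.0° ✓; |CE| = 6.400 ✓; ∠(CE, EZ) = 84.10° ✗; |EZ| = 27.20 ✓.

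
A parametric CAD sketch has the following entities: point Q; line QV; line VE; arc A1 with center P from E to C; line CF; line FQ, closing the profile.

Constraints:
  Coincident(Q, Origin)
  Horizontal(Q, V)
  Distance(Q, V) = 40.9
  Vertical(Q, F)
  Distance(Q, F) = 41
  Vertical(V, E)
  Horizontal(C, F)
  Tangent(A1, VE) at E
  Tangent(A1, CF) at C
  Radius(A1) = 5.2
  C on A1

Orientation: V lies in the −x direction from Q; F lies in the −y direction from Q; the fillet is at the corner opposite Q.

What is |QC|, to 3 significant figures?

54.4

Q is at the origin; Q and V share the same y with |QV| = 40.9 and V on the −x side, so V = (-40.9, 0.00). Q and F share the same x with |QF| = 41.0 and F on the −y side, so F = (0.00, -41.0). The virtual corner opposite Q is at (-40.9, -41.0). Tangency of A1 to VE means the radius PE is perpendicular to VE and A1 meets CF tangentially, so PC is at right angles to CF, with radius 5.2, so the center P sits 5.2 in from both sides at P = (-35.7, -35.8). That places the tangent points at E = (-40.9, -35.8) on VE and C = (-35.7, -41.0) on CF. Then |QC| = |C − Q| = 54.4.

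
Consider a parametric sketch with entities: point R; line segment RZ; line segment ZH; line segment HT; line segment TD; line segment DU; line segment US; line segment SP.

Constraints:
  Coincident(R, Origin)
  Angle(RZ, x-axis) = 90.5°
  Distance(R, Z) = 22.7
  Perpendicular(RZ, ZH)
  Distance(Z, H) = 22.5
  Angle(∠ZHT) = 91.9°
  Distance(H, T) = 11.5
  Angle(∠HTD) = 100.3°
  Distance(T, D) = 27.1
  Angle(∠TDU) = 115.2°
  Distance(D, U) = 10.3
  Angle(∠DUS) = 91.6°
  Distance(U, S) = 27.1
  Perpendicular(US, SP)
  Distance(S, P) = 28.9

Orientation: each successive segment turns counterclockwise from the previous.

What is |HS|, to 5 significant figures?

13.856

R is at the origin; RZ runs at 90.5° with length 22.7, so Z = (-0.19809, 22.699). The perpendicularity gives ZH at right angles to RZ, so ZH runs at -179.50°; with |ZH| = 22.5, H = (-22.697, 22.503). ∠ZHT = 91.9° gives HT at -91.400° from the x-axis; with |HT| = 11.5, T = (-22.978, 11.006). ∠HTD = 100.3° gives TD at -11.700° from the x-axis; with |TD| = 27.1, D = (3.5587, 5.5107). ∠TDU = 115.2° gives DU at 53.100° from the x-axis; with |DU| = 10.3, U = (9.7431, 13.747). ∠DUS = 91.6° gives US at 141.50° from the x-axis; with |US| = 27.1, S = (-11.466, 30.618). Then |HS| = |S − H| = 13.856.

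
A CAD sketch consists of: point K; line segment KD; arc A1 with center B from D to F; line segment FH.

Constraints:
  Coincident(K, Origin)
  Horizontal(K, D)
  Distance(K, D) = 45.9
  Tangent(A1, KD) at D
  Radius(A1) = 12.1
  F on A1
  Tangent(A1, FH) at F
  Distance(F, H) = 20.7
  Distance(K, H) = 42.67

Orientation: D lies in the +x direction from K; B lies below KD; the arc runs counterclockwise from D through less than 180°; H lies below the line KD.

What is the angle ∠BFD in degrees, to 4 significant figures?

50.36°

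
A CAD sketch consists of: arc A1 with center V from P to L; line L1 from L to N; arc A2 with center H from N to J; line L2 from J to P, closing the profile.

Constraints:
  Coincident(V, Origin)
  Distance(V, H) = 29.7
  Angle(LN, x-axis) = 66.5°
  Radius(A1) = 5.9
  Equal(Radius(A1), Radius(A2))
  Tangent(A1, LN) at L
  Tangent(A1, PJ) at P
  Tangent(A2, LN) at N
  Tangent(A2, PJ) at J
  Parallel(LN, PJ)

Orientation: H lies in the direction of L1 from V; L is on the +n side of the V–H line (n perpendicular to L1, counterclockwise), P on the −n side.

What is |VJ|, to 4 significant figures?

30.28

The slot axis is L1's direction at 66.5°, so u = (cos 66.5°, sin 66.5°) = (0.3987, 0.9171) and n = (−sin 66.5°, cos 66.5°) = (-0.9171, 0.3987). V is at the origin and H lies 29.7 along u from V, so H = 29.7·u = (11.84, 27.24). Tangency of A1 to both parallel lines with radius 5.9 puts L and P at V ± 5.9·n: L = (-5.411, 2.353), P = (5.411, -2.353). Equal radii place N and J the same way about H: N = H + 5.9·n = (6.432, 29.59), J = H − 5.9·n = (17.25, 24.88). Then |VJ| = |J − V| = 30.28.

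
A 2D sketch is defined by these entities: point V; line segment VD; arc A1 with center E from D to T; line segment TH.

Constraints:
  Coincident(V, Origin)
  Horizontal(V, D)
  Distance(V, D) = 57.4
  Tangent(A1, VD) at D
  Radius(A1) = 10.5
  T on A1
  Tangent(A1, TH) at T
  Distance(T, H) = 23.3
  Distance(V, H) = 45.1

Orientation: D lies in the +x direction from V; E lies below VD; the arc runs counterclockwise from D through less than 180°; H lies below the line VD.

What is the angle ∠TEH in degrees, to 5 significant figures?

65.742°

Checks: V.y = 0.00, D.y = 0.00 ✓; ∠(ED, DV) = 90.00° ✓; |ET| = 10.50 ✓; ∠(ET, TH) = 90.00° ✓; |TH| = 23.30 ✓; |VH| = 45.10 ✓.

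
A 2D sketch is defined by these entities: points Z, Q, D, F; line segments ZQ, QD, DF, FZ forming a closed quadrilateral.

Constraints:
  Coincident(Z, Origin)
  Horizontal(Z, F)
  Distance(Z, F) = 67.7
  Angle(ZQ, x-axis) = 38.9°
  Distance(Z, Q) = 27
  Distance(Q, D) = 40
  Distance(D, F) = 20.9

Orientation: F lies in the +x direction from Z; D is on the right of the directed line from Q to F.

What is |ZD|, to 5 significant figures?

50.969

Z is at the origin; Z and F share the same y with |ZF| = 67.7 and F in +x, so F = (67.7, 0). ZQ runs at 38.9° with |ZQ| = 27.0, so Q = (21.013, 16.955). D is determined by |QD| = 40.0 and |DF| = 20.9 together: it lies at the intersection of circle(Q, 40.0) and circle(F, 20.9). With |QF| = 49.671, the foot of the radical line on QF is 36.544 from Q and the perpendicular offset is √(40.0² − 36.544²) = 16.264. Taking the right-of-QF solution: D = (49.810, -10.806).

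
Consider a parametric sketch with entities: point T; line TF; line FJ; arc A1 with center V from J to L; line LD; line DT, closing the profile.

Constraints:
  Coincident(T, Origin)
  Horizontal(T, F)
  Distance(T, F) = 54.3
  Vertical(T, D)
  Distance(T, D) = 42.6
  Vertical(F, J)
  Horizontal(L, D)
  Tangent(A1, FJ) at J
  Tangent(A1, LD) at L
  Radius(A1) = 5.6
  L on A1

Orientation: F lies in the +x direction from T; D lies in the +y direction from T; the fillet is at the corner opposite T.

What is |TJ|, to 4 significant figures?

65.71

T is at the origin; TF is horizontal with |TF| = 54.3 and F on the +x side, so F = (54.30, 0.000). T and D share the same x with |TD| = 42.6 and D on the +y side, so D = (0.000, 42.60). The virtual corner opposite T is at (54.30, 42.60). Since A1 is tangent to FJ there, VJ ⟂ FJ and since A1 is tangent to LD there, VL ⟂ LD, with radius 5.6, so the center V sits 5.6 in from both sides at V = (48.70, 37.00). That places the tangent points at J = (54.30, 37.00) on FJ and L = (48.70, 42.60) on LD. Then |TJ| = |J − T| = 65.71.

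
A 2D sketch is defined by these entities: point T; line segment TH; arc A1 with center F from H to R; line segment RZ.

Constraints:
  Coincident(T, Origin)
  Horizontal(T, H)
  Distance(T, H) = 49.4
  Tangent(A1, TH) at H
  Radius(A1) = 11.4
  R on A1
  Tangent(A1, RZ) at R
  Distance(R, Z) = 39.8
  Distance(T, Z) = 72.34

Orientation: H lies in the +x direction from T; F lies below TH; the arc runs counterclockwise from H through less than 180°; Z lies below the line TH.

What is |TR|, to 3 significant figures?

41.1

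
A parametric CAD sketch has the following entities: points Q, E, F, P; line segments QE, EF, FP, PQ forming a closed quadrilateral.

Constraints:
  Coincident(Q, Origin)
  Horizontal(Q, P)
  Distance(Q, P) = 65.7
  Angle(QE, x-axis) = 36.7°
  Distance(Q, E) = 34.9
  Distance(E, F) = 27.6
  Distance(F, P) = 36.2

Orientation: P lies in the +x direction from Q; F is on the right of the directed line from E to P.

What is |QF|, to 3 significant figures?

30.8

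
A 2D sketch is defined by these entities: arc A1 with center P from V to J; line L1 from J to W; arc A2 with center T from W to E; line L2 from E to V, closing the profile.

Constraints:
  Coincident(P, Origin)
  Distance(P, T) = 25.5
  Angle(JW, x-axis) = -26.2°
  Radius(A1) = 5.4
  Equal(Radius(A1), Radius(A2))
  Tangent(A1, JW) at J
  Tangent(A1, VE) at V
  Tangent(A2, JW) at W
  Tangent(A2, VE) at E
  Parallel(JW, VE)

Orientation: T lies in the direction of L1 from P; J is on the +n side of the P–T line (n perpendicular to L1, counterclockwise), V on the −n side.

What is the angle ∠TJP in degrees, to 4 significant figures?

78.04°

The slot axis is L1's direction at -26.2°, so u = (cos -26.2°, sin -26.2°) = (0.8973, -0.4415) and n = (−sin -26.2°, cos -26.2°) = (0.4415, 0.8973). P is at the origin and T lies 25.5 along u from P, so T = 25.5·u = (22.88, -11.26). Tangency of A1 to both parallel lines with radius 5.4 puts J and V at P ± 5.4·n: J = (2.384, 4.845), V = (-2.384, -4.845). Then cos ∠TJP = JT·JP / (|JT||JP|), giving 78.04°.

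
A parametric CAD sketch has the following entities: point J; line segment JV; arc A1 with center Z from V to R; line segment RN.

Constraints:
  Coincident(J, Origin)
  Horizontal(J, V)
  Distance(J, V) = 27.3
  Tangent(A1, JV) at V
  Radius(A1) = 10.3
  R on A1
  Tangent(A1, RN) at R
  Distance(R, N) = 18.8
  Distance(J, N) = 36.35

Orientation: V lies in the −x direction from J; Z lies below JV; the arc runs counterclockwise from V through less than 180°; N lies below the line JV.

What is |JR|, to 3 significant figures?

38.6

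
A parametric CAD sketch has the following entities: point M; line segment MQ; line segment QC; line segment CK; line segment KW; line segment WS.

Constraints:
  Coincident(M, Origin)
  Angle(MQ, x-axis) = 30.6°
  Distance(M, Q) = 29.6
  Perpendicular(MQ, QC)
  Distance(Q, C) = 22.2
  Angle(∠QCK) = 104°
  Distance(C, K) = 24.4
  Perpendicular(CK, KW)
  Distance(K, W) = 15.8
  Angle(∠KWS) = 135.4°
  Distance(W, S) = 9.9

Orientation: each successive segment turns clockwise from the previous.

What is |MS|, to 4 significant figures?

8.311

M is at the origin; MQ runs at 30.6° with length 29.6, so Q = (25.48, 15.07). The perpendicularity gives QC at right angles to MQ, so QC runs at -59.40°; with |QC| = 22.2, C = (36.78, -4.041). ∠QCK = 104.0° gives CK at -135.4° from the x-axis; with |CK| = 24.4, K = (19.41, -21.17). CK is perpendicular to KW, so KW runs at 134.6°; with |KW| = 15.8, W = (8.311, -9.923). ∠KWS = 135.4° gives WS at 90.00° from the x-axis; with |WS| = 9.9, S = (8.311, -0.02337). Then |MS| = |S − M| = 8.311.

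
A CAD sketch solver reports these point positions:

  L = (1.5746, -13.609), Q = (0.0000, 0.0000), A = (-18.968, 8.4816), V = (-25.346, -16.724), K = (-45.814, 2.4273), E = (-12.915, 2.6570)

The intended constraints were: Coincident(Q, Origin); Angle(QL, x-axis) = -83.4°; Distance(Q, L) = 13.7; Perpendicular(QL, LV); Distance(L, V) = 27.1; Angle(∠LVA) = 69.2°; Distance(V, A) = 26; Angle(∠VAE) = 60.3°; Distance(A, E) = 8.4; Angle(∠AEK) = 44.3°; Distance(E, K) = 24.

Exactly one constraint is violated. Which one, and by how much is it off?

Distance(E, K) = 24 — off by 8.90.

Q = (0.00, 0.00) ✓; QL at -83.40° ✓; |QL| = 13.70 ✓; ∠(QL, LV) = 90.00° ✓; |LV| = 27.10 ✓; ∠LVA = 69.20° ✓; |VA| = 26.00 ✓; ∠VAE = 60.30° ✓; |AE| = 8.400 ✓; ∠AEK = 44.30° ✓; |EK| = 32.90 ✗.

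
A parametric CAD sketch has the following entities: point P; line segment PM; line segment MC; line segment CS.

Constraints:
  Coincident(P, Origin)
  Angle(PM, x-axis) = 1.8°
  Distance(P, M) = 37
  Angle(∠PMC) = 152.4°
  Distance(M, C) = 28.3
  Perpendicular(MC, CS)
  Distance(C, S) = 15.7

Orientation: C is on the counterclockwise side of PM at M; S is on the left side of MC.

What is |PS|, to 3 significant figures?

61.1

P is at the origin; PM runs at 1.8° with length 37.0, so M = 37.0·(cos 1.8°, sin 1.8°) = (37.0, 1.16). ∠PMC = 152.4°, so MC runs at 1.8° + (180° − 152.4°) = 29.4° from the x-axis; with |MC| = 28.3, C = M + 28.3·(cos 29.4°, sin 29.4°) = (61.6, 15.1). The perpendicularity gives CS at right angles to MC; with |CS| = 15.7 on the left of MC, S = C + 15.7·(-0.491, 0.871) = (53.9, 28.7). Then |PS| = |S − P| = 61.1.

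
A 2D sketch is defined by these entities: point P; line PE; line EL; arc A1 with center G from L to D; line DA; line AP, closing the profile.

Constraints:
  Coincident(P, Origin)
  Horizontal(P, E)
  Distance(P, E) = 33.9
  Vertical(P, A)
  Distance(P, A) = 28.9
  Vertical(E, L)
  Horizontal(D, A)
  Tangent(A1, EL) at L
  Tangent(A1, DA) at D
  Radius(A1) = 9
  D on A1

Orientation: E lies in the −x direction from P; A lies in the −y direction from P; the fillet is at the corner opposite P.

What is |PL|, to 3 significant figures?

39.3

P is at the origin; P and E share the same y with |PE| = 33.9 and E on the −x side, so E = (-33.9, 0.00). PA is vertical with |PA| = 28.9 and A on the −y side, so A = (0.00, -28.9). The virtual corner opposite P is at (-33.9, -28.9). The tangent condition forces GL to be normal to EL and the tangent condition forces GD to be normal to DA, with radius 9.0, so the center G sits 9.0 in from both sides at G = (-24.9, -19.9). That places the tangent points at L = (-33.9, -19.9) on EL and D = (-24.9, -28.9) on DA. Then |PL| = |L − P| = 39.3.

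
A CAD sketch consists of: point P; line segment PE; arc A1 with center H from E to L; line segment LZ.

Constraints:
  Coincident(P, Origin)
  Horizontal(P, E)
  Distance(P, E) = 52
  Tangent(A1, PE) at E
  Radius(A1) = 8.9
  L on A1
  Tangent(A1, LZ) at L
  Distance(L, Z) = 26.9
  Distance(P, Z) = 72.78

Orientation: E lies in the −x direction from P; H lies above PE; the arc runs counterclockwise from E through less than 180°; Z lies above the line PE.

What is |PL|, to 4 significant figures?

47.96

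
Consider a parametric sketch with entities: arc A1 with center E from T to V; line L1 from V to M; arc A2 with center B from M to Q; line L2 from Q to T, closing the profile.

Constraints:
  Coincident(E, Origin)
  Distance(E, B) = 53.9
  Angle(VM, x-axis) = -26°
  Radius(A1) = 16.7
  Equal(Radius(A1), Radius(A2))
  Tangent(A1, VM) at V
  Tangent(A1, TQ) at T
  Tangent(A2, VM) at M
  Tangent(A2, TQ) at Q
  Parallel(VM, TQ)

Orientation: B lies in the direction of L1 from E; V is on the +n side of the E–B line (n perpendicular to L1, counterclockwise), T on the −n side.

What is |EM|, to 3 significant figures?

56.4

Tangency of A1 to both parallel lines with radius 16.7 puts V and T at E ± 16.7·n: V = (7.32, 15.0), T = (-7.32, -15.0). Equal radii place M and Q the same way about B: M = B + 16.7·n = (55.8, -8.62), Q = B − 16.7·n = (41.1, -38.6). Then |EM| = |M − E| = 56.4.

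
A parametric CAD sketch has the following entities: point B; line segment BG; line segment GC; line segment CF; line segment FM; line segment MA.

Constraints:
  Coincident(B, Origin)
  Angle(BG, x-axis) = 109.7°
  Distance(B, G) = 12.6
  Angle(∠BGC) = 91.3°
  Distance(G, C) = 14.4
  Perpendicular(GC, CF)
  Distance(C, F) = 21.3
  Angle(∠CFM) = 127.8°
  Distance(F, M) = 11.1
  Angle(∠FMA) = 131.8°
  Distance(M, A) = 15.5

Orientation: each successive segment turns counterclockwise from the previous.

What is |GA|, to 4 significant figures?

27.07

∠CFM = 127.8° gives FM at -19.40° from the x-axis; with |FM| = 11.1, M = (-0.7181, -16.58). ∠FMA = 131.8° gives MA at 28.80° from the x-axis; with |MA| = 15.5, A = (12.86, -9.114). Then |GA| = |A − G| = 27.07.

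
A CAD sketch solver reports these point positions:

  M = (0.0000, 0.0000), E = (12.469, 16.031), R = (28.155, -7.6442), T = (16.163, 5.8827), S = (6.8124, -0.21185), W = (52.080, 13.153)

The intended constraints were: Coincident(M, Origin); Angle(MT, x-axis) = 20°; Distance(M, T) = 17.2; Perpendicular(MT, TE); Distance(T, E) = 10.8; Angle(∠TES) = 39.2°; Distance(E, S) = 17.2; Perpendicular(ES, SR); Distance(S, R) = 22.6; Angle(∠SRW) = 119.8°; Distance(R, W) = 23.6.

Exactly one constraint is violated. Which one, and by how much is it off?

Distance(R, W) = 23.6 — off by 8.10.

M = (0.00, 0.00) ✓; MT at 20.00° ✓; |MT| = 17.20 ✓; ∠(MT, TE) = 90.00° ✓; |TE| = 10.80 ✓; ∠TES = 39.20° ✓; |ES| = 17.20 ✓; ∠(ES, SR) = 90.00° ✓; |SR| = 22.60 ✓; ∠SRW = 119.8° ✓; |RW| = 31.70 ✗.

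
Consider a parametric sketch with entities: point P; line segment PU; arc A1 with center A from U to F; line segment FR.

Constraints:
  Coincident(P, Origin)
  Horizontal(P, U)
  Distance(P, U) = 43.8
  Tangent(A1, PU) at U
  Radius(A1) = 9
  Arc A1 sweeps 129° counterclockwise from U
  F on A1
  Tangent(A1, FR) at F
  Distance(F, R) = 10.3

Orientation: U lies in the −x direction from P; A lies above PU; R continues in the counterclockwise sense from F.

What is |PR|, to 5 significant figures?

48.864

P is at the origin; P and U share the same y with |PU| = 43.8 and U on the −x side, so U = (-43.800, 0.0000). A1 meets PU tangentially, so AU is at right angles to PU, so A = U + (0, 9) = (-43.800, 9.0000). On A1, U sits at bearing -90° from A; a 129° counterclockwise sweep puts F at bearing 39°, so F = A + 9.0·(cos 39°, sin 39°) = (-36.806, 14.664). A1 meets FR tangentially, so AF is at right angles to FR, so FR runs along (−sin 39°, cos 39°); with |FR| = 10.3, R = (-43.288, 22.668). Then |PR| = |R − P| = 48.864.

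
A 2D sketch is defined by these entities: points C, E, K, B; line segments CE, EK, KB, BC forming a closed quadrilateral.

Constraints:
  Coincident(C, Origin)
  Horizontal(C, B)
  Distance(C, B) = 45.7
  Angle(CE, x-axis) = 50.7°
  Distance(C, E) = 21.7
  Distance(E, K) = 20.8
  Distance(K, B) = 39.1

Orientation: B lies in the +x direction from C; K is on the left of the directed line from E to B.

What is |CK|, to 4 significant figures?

42.48

C is at the origin; CB is horizontal with |CB| = 45.7 and B in +x, so B = (45.7, 0). CE runs at 50.7° with |CE| = 21.7, so E = (13.74, 16.79). K is determined by |EK| = 20.8 and |KB| = 39.1 together: it lies at the intersection of circle(E, 20.8) and circle(B, 39.1). With |EB| = 36.10, the foot of the radical line on EB is 2.867 from E and the perpendicular offset is √(20.8² − 2.867²) = 20.60. Taking the left-of-EB solution: K = (25.87, 33.70).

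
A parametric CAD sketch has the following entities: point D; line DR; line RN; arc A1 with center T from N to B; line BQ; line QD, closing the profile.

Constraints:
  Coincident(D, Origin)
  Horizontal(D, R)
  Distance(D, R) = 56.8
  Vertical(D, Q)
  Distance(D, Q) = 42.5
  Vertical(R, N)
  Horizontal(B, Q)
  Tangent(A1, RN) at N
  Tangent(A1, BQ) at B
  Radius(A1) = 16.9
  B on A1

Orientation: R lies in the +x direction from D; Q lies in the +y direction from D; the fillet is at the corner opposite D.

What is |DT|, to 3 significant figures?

47.4

D is at the origin; D and R share the same y with |DR| = 56.8 and R on the +x side, so R = (56.8, 0.00). D and Q share the same x with |DQ| = 42.5 and Q on the +y side, so Q = (0.00, 42.5). The virtual corner opposite D is at (56.8, 42.5). Since A1 is tangent to RN there, TN ⟂ RN and the tangent condition forces TB to be normal to BQ, with radius 16.9, so the center T sits 16.9 in from both sides at T = (39.9, 25.6). Then |DT| = |T − D| = 47.4.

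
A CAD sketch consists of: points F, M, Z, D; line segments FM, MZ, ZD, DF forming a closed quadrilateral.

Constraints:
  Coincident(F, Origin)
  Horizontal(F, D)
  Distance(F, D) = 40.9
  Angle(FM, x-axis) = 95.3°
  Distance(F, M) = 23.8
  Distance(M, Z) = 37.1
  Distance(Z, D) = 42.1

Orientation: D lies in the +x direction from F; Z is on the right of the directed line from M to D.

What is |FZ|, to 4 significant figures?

13.30

Checks: |MZ| = 37.10 ✓; |ZD| = 42.10 ✓.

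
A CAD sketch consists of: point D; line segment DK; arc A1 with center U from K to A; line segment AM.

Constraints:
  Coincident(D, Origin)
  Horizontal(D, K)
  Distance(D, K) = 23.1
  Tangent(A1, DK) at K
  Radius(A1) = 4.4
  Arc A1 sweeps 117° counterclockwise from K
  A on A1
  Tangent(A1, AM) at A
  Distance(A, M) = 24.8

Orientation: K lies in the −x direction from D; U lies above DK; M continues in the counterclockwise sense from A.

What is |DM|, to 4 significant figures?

41.69

D is at the origin; D and K share the same y with |DK| = 23.1 and K on the −x side, so K = (-23.10, 0.000). Tangency of A1 to DK means the radius UK is perpendicular to DK, so U = K + (0, 4.4) = (-23.10, 4.400). On A1, K sits at bearing -90° from U; a 117° counterclockwise sweep puts A at bearing 27°, so A = U + 4.4·(cos 27°, sin 27°) = (-19.18, 6.398). A1 meets AM tangentially, so UA is at right angles to AM, so AM runs along (−sin 27°, cos 27°); with |AM| = 24.8, M = (-30.44, 28.49). Then |DM| = |M − D| = 41.69.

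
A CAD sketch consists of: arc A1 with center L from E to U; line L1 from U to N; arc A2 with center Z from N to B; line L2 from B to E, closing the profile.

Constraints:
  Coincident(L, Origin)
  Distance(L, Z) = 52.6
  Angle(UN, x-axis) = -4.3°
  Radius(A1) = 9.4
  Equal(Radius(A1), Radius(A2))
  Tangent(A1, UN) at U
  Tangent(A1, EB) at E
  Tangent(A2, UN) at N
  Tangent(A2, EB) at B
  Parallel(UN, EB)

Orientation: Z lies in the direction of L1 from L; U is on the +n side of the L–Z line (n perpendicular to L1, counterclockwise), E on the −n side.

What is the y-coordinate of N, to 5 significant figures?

5.4297

The slot axis is L1's direction at -4.3°, so u = (cos -4.3°, sin -4.3°) = (0.99719, -0.074979) and n = (−sin -4.3°, cos -4.3°) = (0.074979, 0.99719). L is at the origin and Z lies 52.6 along u from L, so Z = 52.6·u = (52.452, -3.9439). Tangency of A1 to both parallel lines with radius 9.4 puts U and E at L ± 9.4·n: U = (0.70480, 9.3735), E = (-0.70480, -9.3735). Equal radii place N and B the same way about Z: N = Z + 9.4·n = (53.157, 5.4297), B = Z − 9.4·n = (51.747, -13.317). So N.y = 5.4297.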